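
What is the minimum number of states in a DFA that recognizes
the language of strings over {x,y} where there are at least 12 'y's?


States: count = 0, 1, ..., 11, and a final '>= 12' state.
Total: 12 + 1 = 13. Accept = '>= 12' state.

13


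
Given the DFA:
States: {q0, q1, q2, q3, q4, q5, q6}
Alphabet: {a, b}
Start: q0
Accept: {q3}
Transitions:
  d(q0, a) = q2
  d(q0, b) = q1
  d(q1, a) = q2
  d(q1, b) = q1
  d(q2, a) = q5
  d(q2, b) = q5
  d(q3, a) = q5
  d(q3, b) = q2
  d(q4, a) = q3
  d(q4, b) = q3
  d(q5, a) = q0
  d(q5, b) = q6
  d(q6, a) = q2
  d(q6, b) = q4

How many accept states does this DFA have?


Accept states listed: {q3}
Counting: q3(1)

1


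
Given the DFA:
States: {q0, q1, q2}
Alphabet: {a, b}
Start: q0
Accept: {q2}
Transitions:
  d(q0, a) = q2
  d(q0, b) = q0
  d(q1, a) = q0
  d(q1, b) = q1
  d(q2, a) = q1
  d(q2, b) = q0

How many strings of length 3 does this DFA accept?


Enumerating all length-3 strings:
  "aaa" -> q0 [reject]
  "aab" -> q1 [reject]
  "aba" -> q2 [accept]
  "abb" -> q0 [reject]
  "baa" -> q1 [reject]
  "bab" -> q0 [reject]
  "bba" -> q2 [accept]
  "bbb" -> q0 [reject]

2 out of 8


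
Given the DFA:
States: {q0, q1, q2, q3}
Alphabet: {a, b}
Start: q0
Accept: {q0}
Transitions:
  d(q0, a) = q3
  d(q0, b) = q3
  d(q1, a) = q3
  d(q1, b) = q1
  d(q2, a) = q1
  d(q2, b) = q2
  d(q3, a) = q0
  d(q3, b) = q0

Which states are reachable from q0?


BFS from q0:
  layer 0: {q0}
  layer 1: {q3}

{q0, q3}


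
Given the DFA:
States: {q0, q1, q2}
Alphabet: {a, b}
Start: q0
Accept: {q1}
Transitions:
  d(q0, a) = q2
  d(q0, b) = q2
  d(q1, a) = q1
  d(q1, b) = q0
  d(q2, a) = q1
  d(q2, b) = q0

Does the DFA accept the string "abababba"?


Trace: q0 -> q2 -> q0 -> q2 -> q0 -> q2 -> q0 -> q2 -> q1
Final state: q1
Accept states: {q1}

Yes, accepted (final state q1 is an accept state)


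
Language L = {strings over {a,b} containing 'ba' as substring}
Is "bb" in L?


'ba' does not occur

No, "bb" is not in L


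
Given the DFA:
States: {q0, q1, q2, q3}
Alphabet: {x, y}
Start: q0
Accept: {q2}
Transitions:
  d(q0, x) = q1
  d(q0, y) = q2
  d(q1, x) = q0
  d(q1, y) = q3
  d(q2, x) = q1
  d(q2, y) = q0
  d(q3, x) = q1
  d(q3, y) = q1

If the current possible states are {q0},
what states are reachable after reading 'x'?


Apply transition on 'x' from each current state:
  d(q0, x) = q1

{q1}


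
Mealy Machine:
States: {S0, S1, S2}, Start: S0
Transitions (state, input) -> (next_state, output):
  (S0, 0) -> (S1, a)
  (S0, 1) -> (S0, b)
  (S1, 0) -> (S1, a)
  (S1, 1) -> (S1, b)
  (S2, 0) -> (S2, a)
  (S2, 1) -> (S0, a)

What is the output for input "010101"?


Step-by-step:
  (S0, 0) -> (S1, a)
  (S1, 1) -> (S1, b)
  (S1, 0) -> (S1, a)
  (S1, 1) -> (S1, b)
  (S1, 0) -> (S1, a)
  (S1, 1) -> (S1, b)

"ababab"


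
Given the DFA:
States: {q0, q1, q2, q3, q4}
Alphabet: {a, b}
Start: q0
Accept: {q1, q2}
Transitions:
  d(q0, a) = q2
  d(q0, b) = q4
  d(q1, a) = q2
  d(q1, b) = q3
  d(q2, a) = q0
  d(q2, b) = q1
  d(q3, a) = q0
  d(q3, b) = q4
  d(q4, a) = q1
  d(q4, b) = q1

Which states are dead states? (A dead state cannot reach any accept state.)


Forward reachability from each state:
  q0 -> reaches accept state q1 (live)
  q1 -> reaches accept state q1 (live)
  q2 -> reaches accept state q1 (live)
  q3 -> reaches accept state q1 (live)
  q4 -> reaches accept state q1 (live)

None (all states can reach an accept state)


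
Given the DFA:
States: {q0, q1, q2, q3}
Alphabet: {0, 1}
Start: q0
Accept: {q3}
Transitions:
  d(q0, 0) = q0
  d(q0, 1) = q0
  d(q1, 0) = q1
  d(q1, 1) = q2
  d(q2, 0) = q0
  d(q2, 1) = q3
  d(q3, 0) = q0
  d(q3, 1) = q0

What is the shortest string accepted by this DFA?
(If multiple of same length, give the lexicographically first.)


BFS by string length (lex-first path to each state shown):
  len 0: q0<-""
  len 1: q0<-"0"
  len 2: q0<-"00"
  len 3: q0<-"000"
  len 4: q0<-"0000"
  len 5: q0<-"00000"
  len 6: q0<-"000000"
  len 7: q0<-"0000000"
  len 8: q0<-"00000000"

No string accepted (empty language)


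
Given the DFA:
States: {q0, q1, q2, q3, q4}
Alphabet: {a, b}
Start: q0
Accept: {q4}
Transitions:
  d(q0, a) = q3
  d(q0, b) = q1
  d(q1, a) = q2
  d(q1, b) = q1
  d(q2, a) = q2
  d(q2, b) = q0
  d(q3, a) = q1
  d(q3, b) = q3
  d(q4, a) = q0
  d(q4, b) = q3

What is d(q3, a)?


Looking up transition d(q3, a)

q1


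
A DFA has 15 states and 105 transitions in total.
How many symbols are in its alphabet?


Each state has exactly one transition per symbol.
|alphabet| = transitions / states = 105 / 15 = 7

7


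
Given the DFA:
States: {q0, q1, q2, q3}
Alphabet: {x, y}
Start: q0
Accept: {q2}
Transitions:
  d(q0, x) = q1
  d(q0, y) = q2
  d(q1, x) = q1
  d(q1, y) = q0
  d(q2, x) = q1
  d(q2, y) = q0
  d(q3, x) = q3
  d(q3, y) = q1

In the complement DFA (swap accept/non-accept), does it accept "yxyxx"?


Trace: q0 -> q2 -> q1 -> q0 -> q1 -> q1
Final: q1
Original accept: {q2}
Complement: q1 is not in original accept

Yes, complement accepts (original rejects)


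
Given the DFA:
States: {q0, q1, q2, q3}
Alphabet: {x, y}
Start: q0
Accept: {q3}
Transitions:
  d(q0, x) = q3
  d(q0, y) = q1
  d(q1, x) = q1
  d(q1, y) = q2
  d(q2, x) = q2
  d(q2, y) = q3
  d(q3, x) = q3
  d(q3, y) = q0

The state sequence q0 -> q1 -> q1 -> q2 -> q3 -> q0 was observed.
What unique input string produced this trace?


Trace back each transition to find the symbol:
  q0 --[y]--> q1
  q1 --[x]--> q1
  q1 --[y]--> q2
  q2 --[y]--> q3
  q3 --[y]--> q0

"yxyyy"


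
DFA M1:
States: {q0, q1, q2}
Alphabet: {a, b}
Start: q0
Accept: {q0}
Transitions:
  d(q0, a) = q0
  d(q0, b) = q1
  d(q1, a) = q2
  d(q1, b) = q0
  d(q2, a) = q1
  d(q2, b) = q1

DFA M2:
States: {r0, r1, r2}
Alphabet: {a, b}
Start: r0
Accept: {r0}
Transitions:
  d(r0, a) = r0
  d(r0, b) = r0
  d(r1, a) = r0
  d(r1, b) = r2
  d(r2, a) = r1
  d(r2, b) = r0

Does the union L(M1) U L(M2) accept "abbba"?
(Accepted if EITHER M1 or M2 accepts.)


M1: final=q2 accepted=False
M2: final=r0 accepted=True

Yes, union accepts


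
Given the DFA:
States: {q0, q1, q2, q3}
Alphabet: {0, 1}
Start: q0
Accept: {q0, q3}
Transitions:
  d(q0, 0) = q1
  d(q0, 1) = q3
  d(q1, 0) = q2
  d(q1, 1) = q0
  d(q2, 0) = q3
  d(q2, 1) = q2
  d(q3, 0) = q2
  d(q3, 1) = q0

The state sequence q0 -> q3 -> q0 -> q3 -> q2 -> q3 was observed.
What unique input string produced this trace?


Trace back each transition to find the symbol:
  q0 --[1]--> q3
  q3 --[1]--> q0
  q0 --[1]--> q3
  q3 --[0]--> q2
  q2 --[0]--> q3

"11100"


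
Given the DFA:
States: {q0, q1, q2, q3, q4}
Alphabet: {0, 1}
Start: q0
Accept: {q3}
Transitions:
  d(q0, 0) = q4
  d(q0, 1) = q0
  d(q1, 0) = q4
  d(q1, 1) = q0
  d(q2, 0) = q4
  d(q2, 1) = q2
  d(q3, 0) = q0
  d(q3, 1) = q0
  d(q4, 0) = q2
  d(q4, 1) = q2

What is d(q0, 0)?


Looking up transition d(q0, 0)

q4


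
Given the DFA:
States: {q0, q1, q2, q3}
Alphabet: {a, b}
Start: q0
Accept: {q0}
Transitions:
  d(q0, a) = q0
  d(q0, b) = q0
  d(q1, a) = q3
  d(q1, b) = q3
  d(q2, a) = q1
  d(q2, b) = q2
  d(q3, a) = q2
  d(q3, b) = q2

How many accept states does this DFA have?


Accept states listed: {q0}
Counting: q0(1)

1


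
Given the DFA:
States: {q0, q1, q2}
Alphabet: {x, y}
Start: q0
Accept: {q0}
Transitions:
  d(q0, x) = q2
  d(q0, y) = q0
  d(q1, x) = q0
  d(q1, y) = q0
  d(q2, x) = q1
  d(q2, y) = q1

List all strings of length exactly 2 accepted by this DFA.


All strings of length 2: 4 total
Accepted: 1

"yy"


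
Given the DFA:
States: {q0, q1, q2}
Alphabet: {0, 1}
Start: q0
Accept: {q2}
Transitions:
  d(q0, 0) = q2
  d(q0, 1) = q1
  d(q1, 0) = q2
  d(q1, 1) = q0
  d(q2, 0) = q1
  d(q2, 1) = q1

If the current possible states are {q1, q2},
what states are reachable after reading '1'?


Apply transition on '1' from each current state:
  d(q1, 1) = q0
  d(q2, 1) = q1

{q0, q1}


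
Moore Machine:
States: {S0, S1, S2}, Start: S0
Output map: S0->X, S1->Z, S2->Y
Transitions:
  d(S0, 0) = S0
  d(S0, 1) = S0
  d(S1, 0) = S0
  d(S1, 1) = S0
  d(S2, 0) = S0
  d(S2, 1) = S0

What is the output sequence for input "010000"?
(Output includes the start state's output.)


Start: S0 (output X)
  --0--> S0 (output X)
  --1--> S0 (output X)
  --0--> S0 (output X)
  --0--> S0 (output X)
  --0--> S0 (output X)
  --0--> S0 (output X)

"XXXXXXX"


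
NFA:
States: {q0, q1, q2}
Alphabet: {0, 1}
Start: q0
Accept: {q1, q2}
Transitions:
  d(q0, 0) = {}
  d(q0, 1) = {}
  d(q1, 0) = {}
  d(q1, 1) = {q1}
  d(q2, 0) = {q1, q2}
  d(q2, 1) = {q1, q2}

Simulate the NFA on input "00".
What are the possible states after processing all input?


Start: {q0}
  --0--> {}
  --0--> {}

{} (empty set, no valid transitions)


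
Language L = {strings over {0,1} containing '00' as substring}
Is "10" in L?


'00' does not occur

No, "10" is not in L


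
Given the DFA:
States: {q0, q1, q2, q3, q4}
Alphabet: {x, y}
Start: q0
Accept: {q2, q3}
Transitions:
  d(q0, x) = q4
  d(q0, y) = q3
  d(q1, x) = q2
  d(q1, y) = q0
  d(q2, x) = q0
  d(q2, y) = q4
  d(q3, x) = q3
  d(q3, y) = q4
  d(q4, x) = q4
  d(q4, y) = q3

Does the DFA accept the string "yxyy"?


Trace: q0 -> q3 -> q3 -> q4 -> q3
Final state: q3
Accept states: {q2, q3}

Yes, accepted (final state q3 is an accept state)


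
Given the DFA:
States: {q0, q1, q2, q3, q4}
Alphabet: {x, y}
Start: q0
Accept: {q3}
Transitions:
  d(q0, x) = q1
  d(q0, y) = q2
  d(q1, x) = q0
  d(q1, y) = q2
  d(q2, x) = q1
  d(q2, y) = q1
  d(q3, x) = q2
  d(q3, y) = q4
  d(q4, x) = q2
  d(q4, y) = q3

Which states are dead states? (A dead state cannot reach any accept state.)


Forward reachability from each state:
  q0 -> reaches {q0, q1, q2}, no accept state (dead)
  q1 -> reaches {q0, q1, q2}, no accept state (dead)
  q2 -> reaches {q0, q1, q2}, no accept state (dead)
  q3 -> reaches accept state q3 (live)
  q4 -> reaches accept state q3 (live)

{q0, q1, q2}


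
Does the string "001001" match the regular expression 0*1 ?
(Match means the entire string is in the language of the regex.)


|string| = 6; first = '0'; last = '1'

No, "001001" does not match 0*1


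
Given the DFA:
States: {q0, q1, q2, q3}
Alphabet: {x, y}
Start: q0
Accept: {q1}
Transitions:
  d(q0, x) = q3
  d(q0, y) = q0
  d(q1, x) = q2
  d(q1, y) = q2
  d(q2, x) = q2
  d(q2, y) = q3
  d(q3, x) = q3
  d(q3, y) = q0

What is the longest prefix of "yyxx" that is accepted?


Run the DFA, marking each prefix where the state is accepting:
  "" -> q0 [reject]
  "y" -> q0 [reject]
  "yy" -> q0 [reject]
  "yyx" -> q3 [reject]
  "yyxx" -> q3 [reject]

No prefix is accepted


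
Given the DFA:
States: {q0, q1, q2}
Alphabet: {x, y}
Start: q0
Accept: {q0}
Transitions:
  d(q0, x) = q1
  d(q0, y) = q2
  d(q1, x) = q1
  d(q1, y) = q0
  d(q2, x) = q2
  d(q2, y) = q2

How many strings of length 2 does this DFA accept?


Enumerating all length-2 strings:
  "xx" -> q1 [reject]
  "xy" -> q0 [accept]
  "yx" -> q2 [reject]
  "yy" -> q2 [reject]

1 out of 4


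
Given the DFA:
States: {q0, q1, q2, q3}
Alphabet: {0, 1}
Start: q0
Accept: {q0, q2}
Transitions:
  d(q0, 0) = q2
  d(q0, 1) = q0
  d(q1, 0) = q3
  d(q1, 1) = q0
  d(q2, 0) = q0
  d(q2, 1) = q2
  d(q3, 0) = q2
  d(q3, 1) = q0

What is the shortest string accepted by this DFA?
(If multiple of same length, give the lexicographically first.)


BFS by string length (lex-first path to each state shown):
  len 0: q0<-""
Found accept state at length 0.

"" (empty string)


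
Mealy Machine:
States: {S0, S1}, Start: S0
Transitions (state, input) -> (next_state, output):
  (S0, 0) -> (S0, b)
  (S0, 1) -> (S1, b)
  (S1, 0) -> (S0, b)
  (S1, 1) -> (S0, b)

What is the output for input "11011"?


Step-by-step:
  (S0, 1) -> (S1, b)
  (S1, 1) -> (S0, b)
  (S0, 0) -> (S0, b)
  (S0, 1) -> (S1, b)
  (S1, 1) -> (S0, b)

"bbbbb"


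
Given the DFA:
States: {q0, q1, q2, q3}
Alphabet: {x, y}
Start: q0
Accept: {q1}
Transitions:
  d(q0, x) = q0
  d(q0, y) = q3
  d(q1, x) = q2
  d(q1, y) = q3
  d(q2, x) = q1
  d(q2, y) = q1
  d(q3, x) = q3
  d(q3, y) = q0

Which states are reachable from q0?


BFS from q0:
  layer 0: {q0}
  layer 1: {q3}

{q0, q3}


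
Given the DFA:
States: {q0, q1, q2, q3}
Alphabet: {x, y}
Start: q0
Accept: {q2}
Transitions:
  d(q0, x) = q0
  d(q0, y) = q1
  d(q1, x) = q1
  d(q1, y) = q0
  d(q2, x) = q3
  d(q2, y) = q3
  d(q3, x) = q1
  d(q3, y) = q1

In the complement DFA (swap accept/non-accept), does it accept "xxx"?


Trace: q0 -> q0 -> q0 -> q0
Final: q0
Original accept: {q2}
Complement: q0 is not in original accept

Yes, complement accepts (original rejects)


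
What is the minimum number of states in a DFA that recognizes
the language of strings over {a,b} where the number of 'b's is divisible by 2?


States track (count of 'b') mod 2.
Need 2 states: one per remainder 0..1; accept = remainder 0.

2


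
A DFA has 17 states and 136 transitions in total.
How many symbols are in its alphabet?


Each state has exactly one transition per symbol.
|alphabet| = transitions / states = 136 / 17 = 8

8


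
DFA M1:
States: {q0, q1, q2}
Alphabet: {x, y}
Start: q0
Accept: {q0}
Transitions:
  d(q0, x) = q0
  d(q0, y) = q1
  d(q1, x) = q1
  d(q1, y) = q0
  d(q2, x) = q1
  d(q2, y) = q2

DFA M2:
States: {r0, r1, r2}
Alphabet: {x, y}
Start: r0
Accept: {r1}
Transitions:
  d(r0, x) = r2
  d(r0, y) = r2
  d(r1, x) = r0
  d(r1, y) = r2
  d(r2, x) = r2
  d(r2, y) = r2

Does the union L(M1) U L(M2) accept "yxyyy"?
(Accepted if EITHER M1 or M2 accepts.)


M1: final=q0 accepted=True
M2: final=r2 accepted=False

Yes, union accepts


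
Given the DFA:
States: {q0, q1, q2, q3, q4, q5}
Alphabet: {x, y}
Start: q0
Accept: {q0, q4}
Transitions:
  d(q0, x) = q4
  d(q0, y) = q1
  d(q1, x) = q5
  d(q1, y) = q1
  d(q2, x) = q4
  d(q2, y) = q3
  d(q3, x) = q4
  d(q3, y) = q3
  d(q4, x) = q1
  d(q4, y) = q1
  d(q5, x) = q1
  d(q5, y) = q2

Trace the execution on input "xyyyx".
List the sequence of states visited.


Input: xyyyx
d(q0, x) = q4
d(q4, y) = q1
d(q1, y) = q1
d(q1, y) = q1
d(q1, x) = q5


q0 -> q4 -> q1 -> q1 -> q1 -> q5


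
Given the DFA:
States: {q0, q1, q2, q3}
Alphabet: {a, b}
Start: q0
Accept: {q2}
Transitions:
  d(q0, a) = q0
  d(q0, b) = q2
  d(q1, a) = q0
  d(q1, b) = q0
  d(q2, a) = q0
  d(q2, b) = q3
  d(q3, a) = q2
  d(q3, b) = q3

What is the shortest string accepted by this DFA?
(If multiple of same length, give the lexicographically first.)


BFS by string length (lex-first path to each state shown):
  len 0: q0<-""
  len 1: q0<-"a", q2<-"b"
Found accept state at length 1.

"b"


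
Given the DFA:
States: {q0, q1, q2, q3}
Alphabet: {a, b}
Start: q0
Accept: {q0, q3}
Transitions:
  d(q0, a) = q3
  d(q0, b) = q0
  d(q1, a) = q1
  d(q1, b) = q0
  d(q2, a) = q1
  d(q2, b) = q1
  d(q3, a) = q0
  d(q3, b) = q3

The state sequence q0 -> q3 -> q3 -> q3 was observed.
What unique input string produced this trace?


Trace back each transition to find the symbol:
  q0 --[a]--> q3
  q3 --[b]--> q3
  q3 --[b]--> q3

"abb"


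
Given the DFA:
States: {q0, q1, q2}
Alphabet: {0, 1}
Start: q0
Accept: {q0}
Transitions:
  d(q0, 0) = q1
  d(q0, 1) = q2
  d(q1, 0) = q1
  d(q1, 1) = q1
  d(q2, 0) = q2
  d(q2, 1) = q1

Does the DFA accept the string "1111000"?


Trace: q0 -> q2 -> q1 -> q1 -> q1 -> q1 -> q1 -> q1
Final state: q1
Accept states: {q0}

No, rejected (final state q1 is not an accept state)


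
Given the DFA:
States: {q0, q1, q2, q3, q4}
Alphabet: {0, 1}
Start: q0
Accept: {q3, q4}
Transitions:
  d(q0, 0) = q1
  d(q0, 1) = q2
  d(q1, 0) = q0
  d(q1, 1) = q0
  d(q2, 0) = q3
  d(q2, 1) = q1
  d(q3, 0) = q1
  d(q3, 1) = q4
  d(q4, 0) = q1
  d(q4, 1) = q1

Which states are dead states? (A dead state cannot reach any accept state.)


Forward reachability from each state:
  q0 -> reaches accept state q3 (live)
  q1 -> reaches accept state q3 (live)
  q2 -> reaches accept state q3 (live)
  q3 -> reaches accept state q3 (live)
  q4 -> reaches accept state q3 (live)

None (all states can reach an accept state)


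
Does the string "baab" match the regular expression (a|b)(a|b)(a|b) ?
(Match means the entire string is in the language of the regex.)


|string| = 4; first = 'b'; last = 'b'

No, "baab" does not match (a|b)(a|b)(a|b)


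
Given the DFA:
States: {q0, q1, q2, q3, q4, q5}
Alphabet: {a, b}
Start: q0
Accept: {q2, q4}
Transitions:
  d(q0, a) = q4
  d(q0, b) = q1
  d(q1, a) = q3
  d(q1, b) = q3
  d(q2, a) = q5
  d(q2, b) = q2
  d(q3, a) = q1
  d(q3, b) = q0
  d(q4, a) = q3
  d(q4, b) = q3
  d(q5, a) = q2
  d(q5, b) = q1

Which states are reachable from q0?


BFS from q0:
  layer 0: {q0}
  layer 1: {q1, q4}
  layer 2: {q3}

{q0, q1, q3, q4}


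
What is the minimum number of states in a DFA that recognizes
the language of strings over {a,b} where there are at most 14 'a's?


States: count = 0, 1, ..., 14 (all accepting; 15 states), plus a dead state for count > 14.
Total: 15 + 1 = 16.

16


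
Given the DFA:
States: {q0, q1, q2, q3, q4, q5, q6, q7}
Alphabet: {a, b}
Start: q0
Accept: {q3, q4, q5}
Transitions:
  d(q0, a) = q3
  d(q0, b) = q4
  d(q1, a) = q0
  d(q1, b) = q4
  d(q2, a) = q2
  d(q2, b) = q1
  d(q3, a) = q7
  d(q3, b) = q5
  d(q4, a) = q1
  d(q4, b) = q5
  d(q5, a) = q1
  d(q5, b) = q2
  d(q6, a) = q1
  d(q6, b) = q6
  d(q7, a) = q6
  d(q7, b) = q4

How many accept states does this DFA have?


Accept states listed: {q3, q4, q5}
Counting: q3(1) q4(2) q5(3)

3


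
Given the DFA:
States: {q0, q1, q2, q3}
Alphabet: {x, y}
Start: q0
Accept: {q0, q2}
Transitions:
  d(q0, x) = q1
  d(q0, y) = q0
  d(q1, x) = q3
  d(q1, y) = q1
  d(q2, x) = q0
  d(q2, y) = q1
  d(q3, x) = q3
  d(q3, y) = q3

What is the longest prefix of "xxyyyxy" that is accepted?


Run the DFA, marking each prefix where the state is accepting:
  "" -> q0 [accept]
  "x" -> q1 [reject]
  "xx" -> q3 [reject]
  "xxy" -> q3 [reject]
  "xxyy" -> q3 [reject]
  "xxyyy" -> q3 [reject]
  "xxyyyx" -> q3 [reject]
  "xxyyyxy" -> q3 [reject]

""


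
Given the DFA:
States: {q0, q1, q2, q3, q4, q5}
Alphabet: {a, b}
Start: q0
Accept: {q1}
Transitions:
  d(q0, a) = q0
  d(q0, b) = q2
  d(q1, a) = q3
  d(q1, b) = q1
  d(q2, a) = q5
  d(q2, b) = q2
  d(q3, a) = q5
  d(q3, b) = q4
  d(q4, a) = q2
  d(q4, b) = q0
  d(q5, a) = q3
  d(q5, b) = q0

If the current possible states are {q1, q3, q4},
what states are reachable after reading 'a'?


Apply transition on 'a' from each current state:
  d(q1, a) = q3
  d(q3, a) = q5
  d(q4, a) = q2

{q2, q3, q5}


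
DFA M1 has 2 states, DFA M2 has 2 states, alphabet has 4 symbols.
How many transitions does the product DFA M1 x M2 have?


Product DFA has 2 * 2 = 4 states.
Each has 4 transitions: 4 * 4 = 16

16


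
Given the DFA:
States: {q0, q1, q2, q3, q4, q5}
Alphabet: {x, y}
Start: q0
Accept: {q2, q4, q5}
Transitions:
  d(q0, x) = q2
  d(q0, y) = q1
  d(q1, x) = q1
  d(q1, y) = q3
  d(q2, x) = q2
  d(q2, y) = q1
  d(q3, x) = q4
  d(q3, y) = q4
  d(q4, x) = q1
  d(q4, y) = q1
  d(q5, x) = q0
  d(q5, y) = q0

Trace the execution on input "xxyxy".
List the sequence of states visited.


Input: xxyxy
d(q0, x) = q2
d(q2, x) = q2
d(q2, y) = q1
d(q1, x) = q1
d(q1, y) = q3


q0 -> q2 -> q2 -> q1 -> q1 -> q3


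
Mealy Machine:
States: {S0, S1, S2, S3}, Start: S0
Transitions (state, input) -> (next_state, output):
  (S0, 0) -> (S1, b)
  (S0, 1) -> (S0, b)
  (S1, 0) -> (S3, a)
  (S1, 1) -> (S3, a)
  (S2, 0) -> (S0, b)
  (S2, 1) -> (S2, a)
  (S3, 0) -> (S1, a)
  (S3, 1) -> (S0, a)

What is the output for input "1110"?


Step-by-step:
  (S0, 1) -> (S0, b)
  (S0, 1) -> (S0, b)
  (S0, 1) -> (S0, b)
  (S0, 0) -> (S1, b)

"bbbb"


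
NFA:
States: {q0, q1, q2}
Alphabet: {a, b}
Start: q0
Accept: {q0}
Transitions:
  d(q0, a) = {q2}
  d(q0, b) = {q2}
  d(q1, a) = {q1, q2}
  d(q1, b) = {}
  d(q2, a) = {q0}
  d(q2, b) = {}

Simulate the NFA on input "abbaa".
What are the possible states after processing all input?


Start: {q0}
  --a--> {q2}
  --b--> {}
  --b--> {}
  --a--> {}
  --a--> {}

{} (empty set, no valid transitions)


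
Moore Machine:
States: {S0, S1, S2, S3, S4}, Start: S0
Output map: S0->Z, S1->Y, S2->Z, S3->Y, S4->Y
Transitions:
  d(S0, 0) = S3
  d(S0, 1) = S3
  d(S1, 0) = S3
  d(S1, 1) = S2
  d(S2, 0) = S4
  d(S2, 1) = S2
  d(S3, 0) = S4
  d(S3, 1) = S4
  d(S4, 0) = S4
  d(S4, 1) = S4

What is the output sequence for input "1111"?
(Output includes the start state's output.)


Start: S0 (output Z)
  --1--> S3 (output Y)
  --1--> S4 (output Y)
  --1--> S4 (output Y)
  --1--> S4 (output Y)

"ZYYYY"


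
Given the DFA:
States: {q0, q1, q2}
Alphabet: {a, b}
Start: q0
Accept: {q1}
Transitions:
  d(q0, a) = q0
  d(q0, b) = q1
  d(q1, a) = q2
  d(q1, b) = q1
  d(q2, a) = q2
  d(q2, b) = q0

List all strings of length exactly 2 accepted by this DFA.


All strings of length 2: 4 total
Accepted: 2

"ab", "bb"


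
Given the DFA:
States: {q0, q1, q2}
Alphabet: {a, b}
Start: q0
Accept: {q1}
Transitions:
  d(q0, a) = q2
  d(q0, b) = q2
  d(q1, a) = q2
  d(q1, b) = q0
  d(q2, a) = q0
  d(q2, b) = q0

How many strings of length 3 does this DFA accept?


Enumerating all length-3 strings:
  "aaa" -> q2 [reject]
  "aab" -> q2 [reject]
  "aba" -> q2 [reject]
  "abb" -> q2 [reject]
  "baa" -> q2 [reject]
  "bab" -> q2 [reject]
  "bba" -> q2 [reject]
  "bbb" -> q2 [reject]

0 out of 8


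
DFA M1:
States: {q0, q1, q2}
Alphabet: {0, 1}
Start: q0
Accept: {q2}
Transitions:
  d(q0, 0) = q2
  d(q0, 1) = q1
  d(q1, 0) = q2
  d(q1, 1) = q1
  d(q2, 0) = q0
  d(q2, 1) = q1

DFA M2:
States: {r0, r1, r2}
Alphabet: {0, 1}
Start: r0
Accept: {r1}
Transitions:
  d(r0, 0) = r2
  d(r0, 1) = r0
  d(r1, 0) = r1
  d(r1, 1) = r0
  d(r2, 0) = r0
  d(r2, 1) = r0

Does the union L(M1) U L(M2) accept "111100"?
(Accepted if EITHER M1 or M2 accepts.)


M1: final=q0 accepted=False
M2: final=r0 accepted=False

No, union rejects (neither accepts)


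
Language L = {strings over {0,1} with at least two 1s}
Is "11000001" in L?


count('1') = 3

Yes, "11000001" is in L


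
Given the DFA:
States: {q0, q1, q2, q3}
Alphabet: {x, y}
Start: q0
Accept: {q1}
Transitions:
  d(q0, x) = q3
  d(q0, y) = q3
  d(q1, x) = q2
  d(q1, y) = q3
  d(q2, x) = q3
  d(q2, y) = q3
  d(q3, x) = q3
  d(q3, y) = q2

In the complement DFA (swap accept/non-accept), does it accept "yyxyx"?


Trace: q0 -> q3 -> q2 -> q3 -> q2 -> q3
Final: q3
Original accept: {q1}
Complement: q3 is not in original accept

Yes, complement accepts (original rejects)


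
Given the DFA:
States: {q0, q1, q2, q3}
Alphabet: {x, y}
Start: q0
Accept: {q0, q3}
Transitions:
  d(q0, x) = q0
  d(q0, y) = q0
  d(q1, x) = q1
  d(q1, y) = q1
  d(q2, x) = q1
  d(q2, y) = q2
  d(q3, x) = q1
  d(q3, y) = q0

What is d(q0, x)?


Looking up transition d(q0, x)

q0


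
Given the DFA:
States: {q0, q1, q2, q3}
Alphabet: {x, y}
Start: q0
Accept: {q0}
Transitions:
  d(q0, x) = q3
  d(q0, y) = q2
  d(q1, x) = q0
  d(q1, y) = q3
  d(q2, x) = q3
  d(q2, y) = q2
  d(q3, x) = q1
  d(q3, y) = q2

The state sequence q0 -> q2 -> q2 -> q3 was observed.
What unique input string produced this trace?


Trace back each transition to find the symbol:
  q0 --[y]--> q2
  q2 --[y]--> q2
  q2 --[x]--> q3

"yyx"


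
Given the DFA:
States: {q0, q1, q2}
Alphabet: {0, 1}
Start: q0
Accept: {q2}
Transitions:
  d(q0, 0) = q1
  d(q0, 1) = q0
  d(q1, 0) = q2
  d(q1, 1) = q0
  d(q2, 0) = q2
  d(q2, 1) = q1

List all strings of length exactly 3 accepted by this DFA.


All strings of length 3: 8 total
Accepted: 2

"000", "100"


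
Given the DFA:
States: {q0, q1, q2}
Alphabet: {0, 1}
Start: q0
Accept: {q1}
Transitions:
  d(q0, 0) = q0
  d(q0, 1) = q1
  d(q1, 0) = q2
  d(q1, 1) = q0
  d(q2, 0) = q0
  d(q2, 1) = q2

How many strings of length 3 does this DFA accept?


Enumerating all length-3 strings:
  "000" -> q0 [reject]
  "001" -> q1 [accept]
  "010" -> q2 [reject]
  "011" -> q0 [reject]
  "100" -> q0 [reject]
  "101" -> q2 [reject]
  "110" -> q0 [reject]
  "111" -> q1 [accept]

2 out of 8


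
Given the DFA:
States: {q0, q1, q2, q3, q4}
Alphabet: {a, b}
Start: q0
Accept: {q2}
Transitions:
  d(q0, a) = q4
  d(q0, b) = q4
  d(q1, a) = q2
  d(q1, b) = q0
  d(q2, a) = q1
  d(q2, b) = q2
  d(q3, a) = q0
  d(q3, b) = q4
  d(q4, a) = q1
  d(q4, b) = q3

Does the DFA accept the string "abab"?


Trace: q0 -> q4 -> q3 -> q0 -> q4
Final state: q4
Accept states: {q2}

No, rejected (final state q4 is not an accept state)


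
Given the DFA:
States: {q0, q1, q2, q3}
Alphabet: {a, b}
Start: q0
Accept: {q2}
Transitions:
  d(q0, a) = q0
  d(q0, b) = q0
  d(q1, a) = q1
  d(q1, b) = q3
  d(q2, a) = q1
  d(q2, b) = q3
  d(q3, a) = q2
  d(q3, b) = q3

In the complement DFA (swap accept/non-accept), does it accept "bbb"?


Trace: q0 -> q0 -> q0 -> q0
Final: q0
Original accept: {q2}
Complement: q0 is not in original accept

Yes, complement accepts (original rejects)


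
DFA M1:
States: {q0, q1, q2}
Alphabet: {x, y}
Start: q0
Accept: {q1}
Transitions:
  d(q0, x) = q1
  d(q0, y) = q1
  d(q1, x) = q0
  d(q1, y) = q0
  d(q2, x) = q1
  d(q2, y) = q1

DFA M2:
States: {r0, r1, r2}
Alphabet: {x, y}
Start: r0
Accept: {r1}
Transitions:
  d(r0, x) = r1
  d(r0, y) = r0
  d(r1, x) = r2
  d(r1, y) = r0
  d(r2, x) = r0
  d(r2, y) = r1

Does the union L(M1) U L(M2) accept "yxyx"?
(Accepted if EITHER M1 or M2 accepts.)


M1: final=q0 accepted=False
M2: final=r1 accepted=True

Yes, union accepts


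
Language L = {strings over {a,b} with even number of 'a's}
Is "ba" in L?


count('a') = 1; 1 mod 2 = 1

No, "ba" is not in L


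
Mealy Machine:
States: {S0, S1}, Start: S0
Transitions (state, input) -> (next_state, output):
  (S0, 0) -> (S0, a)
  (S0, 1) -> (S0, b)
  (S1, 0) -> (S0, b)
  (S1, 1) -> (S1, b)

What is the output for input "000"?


Step-by-step:
  (S0, 0) -> (S0, a)
  (S0, 0) -> (S0, a)
  (S0, 0) -> (S0, a)

"aaa"


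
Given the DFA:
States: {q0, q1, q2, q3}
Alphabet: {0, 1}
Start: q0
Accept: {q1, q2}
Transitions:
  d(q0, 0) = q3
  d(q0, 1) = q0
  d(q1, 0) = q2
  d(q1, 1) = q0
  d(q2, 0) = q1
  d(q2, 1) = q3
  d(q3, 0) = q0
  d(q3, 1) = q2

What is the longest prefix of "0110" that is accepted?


Run the DFA, marking each prefix where the state is accepting:
  "" -> q0 [reject]
  "0" -> q3 [reject]
  "01" -> q2 [accept]
  "011" -> q3 [reject]
  "0110" -> q0 [reject]

"01"


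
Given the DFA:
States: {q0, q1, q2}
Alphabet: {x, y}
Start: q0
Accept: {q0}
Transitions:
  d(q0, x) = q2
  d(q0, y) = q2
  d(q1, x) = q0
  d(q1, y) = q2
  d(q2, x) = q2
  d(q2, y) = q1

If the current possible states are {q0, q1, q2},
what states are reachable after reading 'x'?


Apply transition on 'x' from each current state:
  d(q0, x) = q2
  d(q1, x) = q0
  d(q2, x) = q2

{q0, q2}


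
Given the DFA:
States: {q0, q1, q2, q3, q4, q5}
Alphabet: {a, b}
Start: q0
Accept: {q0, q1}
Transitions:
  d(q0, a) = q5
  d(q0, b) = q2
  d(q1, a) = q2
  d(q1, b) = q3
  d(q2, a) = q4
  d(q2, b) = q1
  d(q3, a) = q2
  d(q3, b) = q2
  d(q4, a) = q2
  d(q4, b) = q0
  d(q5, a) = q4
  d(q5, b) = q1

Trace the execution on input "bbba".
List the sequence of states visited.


Input: bbba
d(q0, b) = q2
d(q2, b) = q1
d(q1, b) = q3
d(q3, a) = q2


q0 -> q2 -> q1 -> q3 -> q2


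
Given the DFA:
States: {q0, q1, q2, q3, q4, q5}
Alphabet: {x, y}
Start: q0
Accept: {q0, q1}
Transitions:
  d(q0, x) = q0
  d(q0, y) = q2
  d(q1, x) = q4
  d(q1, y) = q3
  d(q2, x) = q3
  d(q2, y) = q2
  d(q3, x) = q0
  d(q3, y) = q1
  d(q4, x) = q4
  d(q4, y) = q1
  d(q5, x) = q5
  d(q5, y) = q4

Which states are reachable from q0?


BFS from q0:
  layer 0: {q0}
  layer 1: {q2}
  layer 2: {q3}
  layer 3: {q1}
  layer 4: {q4}

{q0, q1, q2, q3, q4}


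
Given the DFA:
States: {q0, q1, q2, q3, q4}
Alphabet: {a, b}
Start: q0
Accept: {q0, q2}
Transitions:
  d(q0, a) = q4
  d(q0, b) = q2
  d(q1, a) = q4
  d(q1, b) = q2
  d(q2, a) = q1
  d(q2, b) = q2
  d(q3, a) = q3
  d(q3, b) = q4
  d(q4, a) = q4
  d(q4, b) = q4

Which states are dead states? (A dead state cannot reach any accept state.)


Forward reachability from each state:
  q0 -> reaches accept state q0 (live)
  q1 -> reaches accept state q2 (live)
  q2 -> reaches accept state q2 (live)
  q3 -> reaches {q3, q4}, no accept state (dead)
  q4 -> reaches {q4}, no accept state (dead)

{q3, q4}


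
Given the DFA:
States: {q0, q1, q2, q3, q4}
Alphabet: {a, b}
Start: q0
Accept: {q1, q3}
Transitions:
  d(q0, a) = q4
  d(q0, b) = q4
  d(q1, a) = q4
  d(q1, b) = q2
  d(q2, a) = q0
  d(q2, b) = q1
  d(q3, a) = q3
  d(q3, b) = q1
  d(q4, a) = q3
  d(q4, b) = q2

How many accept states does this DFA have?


Accept states listed: {q1, q3}
Counting: q1(1) q3(2)

2


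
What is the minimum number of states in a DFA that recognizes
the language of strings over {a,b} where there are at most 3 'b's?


States: count = 0, 1, ..., 3 (all accepting; 4 states), plus a dead state for count > 3.
Total: 4 + 1 = 5.

5


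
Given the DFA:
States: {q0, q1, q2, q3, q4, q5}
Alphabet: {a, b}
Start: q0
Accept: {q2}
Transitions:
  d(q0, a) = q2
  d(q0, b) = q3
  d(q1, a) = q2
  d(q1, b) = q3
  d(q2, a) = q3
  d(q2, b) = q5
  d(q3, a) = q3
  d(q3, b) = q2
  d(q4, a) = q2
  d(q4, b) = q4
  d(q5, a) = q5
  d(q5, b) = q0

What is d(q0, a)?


Looking up transition d(q0, a)

q2


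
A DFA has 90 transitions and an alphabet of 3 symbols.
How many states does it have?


Each state has exactly one transition per symbol.
states = transitions / |alphabet| = 90 / 3 = 30

30


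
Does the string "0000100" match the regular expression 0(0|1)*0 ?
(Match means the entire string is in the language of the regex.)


|string| = 7; first = '0'; last = '0'

Yes, "0000100" matches 0(0|1)*0


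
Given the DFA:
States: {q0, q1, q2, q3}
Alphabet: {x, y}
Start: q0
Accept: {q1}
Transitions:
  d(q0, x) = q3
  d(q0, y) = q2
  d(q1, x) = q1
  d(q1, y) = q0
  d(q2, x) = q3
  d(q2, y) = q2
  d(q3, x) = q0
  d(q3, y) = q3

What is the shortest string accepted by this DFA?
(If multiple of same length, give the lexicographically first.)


BFS by string length (lex-first path to each state shown):
  len 0: q0<-""
  len 1: q2<-"y", q3<-"x"
  len 2: q0<-"xx", q2<-"yy", q3<-"xy"
  len 3: q0<-"xyx", q2<-"xxy", q3<-"xxx"
  len 4: q0<-"xxxx", q2<-"xxyy", q3<-"xxxy"
  len 5: q0<-"xxxyx", q2<-"xxxxy", q3<-"xxxxx"
  len 6: q0<-"xxxxxx", q2<-"xxxxyy", q3<-"xxxxxy"
  len 7: q0<-"xxxxxyx", q2<-"xxxxxxy", q3<-"xxxxxxx"
  len 8: q0<-"xxxxxxxx", q2<-"xxxxxxyy", q3<-"xxxxxxxy"

No string accepted (empty language)


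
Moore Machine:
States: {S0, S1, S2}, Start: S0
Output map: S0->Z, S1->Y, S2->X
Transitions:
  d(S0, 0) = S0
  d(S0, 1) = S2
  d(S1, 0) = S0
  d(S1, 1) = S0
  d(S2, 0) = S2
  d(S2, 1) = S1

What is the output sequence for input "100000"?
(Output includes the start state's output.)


Start: S0 (output Z)
  --1--> S2 (output X)
  --0--> S2 (output X)
  --0--> S2 (output X)
  --0--> S2 (output X)
  --0--> S2 (output X)
  --0--> S2 (output X)

"ZXXXXXX"


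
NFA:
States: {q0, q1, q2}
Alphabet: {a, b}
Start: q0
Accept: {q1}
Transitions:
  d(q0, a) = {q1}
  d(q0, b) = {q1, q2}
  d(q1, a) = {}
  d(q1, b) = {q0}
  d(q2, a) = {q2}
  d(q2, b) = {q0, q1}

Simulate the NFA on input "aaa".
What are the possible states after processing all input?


Start: {q0}
  --a--> {q1}
  --a--> {}
  --a--> {}

{} (empty set, no valid transitions)


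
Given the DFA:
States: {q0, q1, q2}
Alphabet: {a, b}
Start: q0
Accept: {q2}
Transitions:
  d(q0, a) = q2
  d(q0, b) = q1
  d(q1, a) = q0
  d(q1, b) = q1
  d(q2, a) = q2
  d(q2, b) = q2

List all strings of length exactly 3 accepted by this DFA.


All strings of length 3: 8 total
Accepted: 5

"aaa", "aab", "aba", "abb", "baa"


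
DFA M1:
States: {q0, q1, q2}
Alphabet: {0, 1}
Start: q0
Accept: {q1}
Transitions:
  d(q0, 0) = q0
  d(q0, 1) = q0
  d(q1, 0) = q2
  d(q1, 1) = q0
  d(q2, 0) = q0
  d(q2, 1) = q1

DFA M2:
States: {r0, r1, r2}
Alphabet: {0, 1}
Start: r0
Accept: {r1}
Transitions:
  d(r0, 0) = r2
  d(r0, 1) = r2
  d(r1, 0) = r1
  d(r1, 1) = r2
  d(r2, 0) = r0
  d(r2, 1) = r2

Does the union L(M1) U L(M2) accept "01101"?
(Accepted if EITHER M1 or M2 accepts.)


M1: final=q0 accepted=False
M2: final=r2 accepted=False

No, union rejects (neither accepts)


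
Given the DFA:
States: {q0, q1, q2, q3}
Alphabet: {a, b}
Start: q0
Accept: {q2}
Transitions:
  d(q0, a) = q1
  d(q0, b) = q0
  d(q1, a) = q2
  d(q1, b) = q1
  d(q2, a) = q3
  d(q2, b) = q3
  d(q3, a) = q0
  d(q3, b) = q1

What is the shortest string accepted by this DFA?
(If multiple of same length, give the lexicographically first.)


BFS by string length (lex-first path to each state shown):
  len 0: q0<-""
  len 1: q0<-"b", q1<-"a"
  len 2: q0<-"bb", q1<-"ab", q2<-"aa"
Found accept state at length 2.

"aa"


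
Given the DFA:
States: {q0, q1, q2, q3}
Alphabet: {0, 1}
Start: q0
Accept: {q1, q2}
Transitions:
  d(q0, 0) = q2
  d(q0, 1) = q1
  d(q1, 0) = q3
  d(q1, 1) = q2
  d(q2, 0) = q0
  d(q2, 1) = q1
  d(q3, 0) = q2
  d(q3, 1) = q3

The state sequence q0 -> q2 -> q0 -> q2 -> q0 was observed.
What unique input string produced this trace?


Trace back each transition to find the symbol:
  q0 --[0]--> q2
  q2 --[0]--> q0
  q0 --[0]--> q2
  q2 --[0]--> q0

"0000"


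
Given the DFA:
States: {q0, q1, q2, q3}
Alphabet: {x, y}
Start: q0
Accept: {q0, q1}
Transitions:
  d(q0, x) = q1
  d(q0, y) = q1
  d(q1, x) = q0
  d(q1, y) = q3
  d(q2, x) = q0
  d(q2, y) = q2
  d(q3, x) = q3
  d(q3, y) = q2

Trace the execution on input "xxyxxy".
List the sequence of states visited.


Input: xxyxxy
d(q0, x) = q1
d(q1, x) = q0
d(q0, y) = q1
d(q1, x) = q0
d(q0, x) = q1
d(q1, y) = q3


q0 -> q1 -> q0 -> q1 -> q0 -> q1 -> q3


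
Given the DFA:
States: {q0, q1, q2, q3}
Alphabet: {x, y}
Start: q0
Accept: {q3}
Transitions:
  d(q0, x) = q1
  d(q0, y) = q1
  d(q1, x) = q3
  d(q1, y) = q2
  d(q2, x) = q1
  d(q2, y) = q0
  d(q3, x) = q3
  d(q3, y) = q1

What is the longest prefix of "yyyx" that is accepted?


Run the DFA, marking each prefix where the state is accepting:
  "" -> q0 [reject]
  "y" -> q1 [reject]
  "yy" -> q2 [reject]
  "yyy" -> q0 [reject]
  "yyyx" -> q1 [reject]

No prefix is accepted


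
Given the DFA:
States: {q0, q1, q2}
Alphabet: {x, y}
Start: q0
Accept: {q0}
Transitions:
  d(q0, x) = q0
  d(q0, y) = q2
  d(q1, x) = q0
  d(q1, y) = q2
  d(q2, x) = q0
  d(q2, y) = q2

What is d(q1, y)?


Looking up transition d(q1, y)

q2


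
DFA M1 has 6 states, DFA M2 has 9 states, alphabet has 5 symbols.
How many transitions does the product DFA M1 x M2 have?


Product DFA has 6 * 9 = 54 states.
Each has 5 transitions: 54 * 5 = 270

270


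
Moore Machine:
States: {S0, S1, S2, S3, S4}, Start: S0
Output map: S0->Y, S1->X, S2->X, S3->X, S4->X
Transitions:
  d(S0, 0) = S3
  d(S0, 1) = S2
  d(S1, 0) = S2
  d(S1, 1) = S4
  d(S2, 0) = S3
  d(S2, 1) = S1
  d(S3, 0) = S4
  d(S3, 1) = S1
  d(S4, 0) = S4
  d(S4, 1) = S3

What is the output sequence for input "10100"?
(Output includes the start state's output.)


Start: S0 (output Y)
  --1--> S2 (output X)
  --0--> S3 (output X)
  --1--> S1 (output X)
  --0--> S2 (output X)
  --0--> S3 (output X)

"YXXXXX"


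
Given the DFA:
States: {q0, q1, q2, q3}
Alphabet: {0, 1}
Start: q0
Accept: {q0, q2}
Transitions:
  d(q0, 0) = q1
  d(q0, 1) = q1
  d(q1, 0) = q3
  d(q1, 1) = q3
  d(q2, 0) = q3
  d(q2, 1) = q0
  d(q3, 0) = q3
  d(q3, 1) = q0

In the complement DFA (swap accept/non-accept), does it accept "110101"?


Trace: q0 -> q1 -> q3 -> q3 -> q0 -> q1 -> q3
Final: q3
Original accept: {q0, q2}
Complement: q3 is not in original accept

Yes, complement accepts (original rejects)


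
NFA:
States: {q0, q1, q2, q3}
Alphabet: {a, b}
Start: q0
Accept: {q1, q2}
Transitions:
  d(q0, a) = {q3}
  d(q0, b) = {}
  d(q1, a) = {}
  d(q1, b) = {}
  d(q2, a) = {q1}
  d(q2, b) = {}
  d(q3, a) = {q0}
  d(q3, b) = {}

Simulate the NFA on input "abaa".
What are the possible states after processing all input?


Start: {q0}
  --a--> {q3}
  --b--> {}
  --a--> {}
  --a--> {}

{} (empty set, no valid transitions)


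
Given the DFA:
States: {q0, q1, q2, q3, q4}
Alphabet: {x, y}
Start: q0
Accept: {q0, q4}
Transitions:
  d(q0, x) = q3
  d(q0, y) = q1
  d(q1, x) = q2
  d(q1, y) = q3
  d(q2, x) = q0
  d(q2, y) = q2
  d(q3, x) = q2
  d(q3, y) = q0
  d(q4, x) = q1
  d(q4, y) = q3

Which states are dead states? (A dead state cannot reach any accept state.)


Forward reachability from each state:
  q0 -> reaches accept state q0 (live)
  q1 -> reaches accept state q0 (live)
  q2 -> reaches accept state q0 (live)
  q3 -> reaches accept state q0 (live)
  q4 -> reaches accept state q0 (live)

None (all states can reach an accept state)


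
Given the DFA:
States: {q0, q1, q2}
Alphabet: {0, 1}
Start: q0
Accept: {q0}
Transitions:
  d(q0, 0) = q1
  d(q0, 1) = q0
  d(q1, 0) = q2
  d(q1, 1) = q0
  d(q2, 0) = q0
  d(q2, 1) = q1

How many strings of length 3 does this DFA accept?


Enumerating all length-3 strings:
  "000" -> q0 [accept]
  "001" -> q1 [reject]
  "010" -> q1 [reject]
  "011" -> q0 [accept]
  "100" -> q2 [reject]
  "101" -> q0 [accept]
  "110" -> q1 [reject]
  "111" -> q0 [accept]

4 out of 8


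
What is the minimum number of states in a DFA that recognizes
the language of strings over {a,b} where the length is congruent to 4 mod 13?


States track (length) mod 13.
Need 13 states: one per remainder 0..12; accept = remainder 4.

13


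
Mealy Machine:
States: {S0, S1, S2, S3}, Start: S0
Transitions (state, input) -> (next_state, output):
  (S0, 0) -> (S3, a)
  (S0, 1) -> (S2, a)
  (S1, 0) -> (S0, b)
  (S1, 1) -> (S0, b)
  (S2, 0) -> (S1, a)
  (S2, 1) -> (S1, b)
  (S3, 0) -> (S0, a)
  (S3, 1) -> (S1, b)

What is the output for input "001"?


Step-by-step:
  (S0, 0) -> (S3, a)
  (S3, 0) -> (S0, a)
  (S0, 1) -> (S2, a)

"aaa"


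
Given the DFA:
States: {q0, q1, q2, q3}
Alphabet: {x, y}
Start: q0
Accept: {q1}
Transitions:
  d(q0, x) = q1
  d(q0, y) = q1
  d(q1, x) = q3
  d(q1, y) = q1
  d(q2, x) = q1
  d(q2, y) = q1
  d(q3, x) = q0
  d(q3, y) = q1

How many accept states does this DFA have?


Accept states listed: {q1}
Counting: q1(1)

1


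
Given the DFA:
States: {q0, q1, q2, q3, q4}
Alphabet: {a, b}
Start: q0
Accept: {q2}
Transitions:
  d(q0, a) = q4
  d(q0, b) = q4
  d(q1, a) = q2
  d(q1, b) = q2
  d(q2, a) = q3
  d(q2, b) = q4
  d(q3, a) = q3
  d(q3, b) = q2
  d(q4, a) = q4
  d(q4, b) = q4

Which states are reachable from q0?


BFS from q0:
  layer 0: {q0}
  layer 1: {q4}

{q0, q4}


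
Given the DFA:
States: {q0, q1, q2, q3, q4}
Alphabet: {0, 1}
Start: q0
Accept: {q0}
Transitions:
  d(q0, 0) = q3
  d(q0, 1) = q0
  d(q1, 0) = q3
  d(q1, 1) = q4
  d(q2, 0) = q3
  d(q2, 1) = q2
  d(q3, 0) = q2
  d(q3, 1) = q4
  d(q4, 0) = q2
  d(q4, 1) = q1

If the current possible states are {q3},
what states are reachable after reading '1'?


Apply transition on '1' from each current state:
  d(q3, 1) = q4

{q4}


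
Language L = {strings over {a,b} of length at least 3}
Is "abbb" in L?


length = 4

Yes, "abbb" is in L


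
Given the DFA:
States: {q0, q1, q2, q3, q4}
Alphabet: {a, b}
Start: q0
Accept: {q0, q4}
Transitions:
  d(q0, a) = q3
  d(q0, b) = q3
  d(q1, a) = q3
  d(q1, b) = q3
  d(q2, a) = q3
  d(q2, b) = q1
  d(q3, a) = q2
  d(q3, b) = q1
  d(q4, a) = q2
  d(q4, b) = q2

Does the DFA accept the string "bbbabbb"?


Trace: q0 -> q3 -> q1 -> q3 -> q2 -> q1 -> q3 -> q1
Final state: q1
Accept states: {q0, q4}

No, rejected (final state q1 is not an accept state)


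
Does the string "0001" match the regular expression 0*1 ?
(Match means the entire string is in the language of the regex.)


|string| = 4; first = '0'; last = '1'

Yes, "0001" matches 0*1


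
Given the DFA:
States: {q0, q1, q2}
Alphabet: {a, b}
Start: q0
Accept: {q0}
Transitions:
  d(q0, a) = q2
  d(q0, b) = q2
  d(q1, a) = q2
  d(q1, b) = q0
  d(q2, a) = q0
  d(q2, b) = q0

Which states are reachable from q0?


BFS from q0:
  layer 0: {q0}
  layer 1: {q2}

{q0, q2}


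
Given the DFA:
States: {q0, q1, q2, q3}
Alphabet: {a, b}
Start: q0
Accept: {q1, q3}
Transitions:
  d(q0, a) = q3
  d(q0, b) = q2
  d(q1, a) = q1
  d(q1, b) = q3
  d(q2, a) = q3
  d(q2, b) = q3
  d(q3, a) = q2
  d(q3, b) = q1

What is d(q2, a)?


Looking up transition d(q2, a)

q3
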